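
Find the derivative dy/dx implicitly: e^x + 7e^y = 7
Take d/dx of both sides. Since y is implicitly a function of x, the chain rule attaches a y' = dy/dx factor whenever we differentiate through y.

Set F(x, y) = (left side) − (right side), so the curve is F = 0. Differentiating each term of F:
  d/dx[e^(x)] = e^(x)
  d/dx[7e^(y)] = 7·y'·e^(y)
  d/dx[-7] = 0

Collecting, the y'-free part is the partial derivative in x and the y' coefficient is the partial derivative in y:
  ∂F/∂x = e^(x)
  ∂F/∂y = 7e^(y)

so d/dx[F(x, y(x))] = ∂F/∂x + (∂F/∂y)·y' = 0. Rearranging,
  dy/dx = -(∂F/∂x)/(∂F/∂y) = -(e^(x))/(7e^(y)) = -e^(x - y)/7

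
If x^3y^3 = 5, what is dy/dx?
Differentiate both sides with respect to x, treating y as y(x). By the chain rule, any term containing y contributes a factor of y' = dy/dx when we differentiate it.

Move every term to one side and write the relation as F(x, y) = 0. Term by term,
  d/dx[x^3y^3] = 3x^3y^2·y' + 3x^2y^3
  d/dx[-5] = 0

The pieces without y' make up ∂F/∂x and the coefficient of y' is ∂F/∂y:
  ∂F/∂x = 3x^2y^3,
  ∂F/∂y = 3x^3y^2.

Since d/dx[F] = ∂F/∂x + (∂F/∂y)·y' = 0, solve for y':
  (∂F/∂y)·y' = -∂F/∂x
  dy/dx = -(∂F/∂x)/(∂F/∂y) = -(3x^2y^3)/(3x^3y^2) = -y/x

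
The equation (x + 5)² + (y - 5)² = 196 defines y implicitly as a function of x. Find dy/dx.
Differentiate the relation implicitly: treat y = y(x) and apply the chain rule, so every y-derivative picks up a y' = dy/dx factor.

With everything moved to the left-hand side, differentiate term by term:
  d/dx[(x + 5)^2] = 2x + 10
  d/dx[(y - 5)^2] = 2·y'(y - 5)
  d/dx[-196] = 0

Separating the contributions that come from x directly and those that come through y:
  without y':      2x + 10
  multiplying y':  2y - 10

so (2x + 10) + (2y - 10)·y' = 0, and therefore
  dy/dx = -(2x + 10)/(2y - 10) = (-x - 5)/(y - 5)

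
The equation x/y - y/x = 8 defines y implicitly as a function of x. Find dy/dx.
Differentiate the relation implicitly: treat y = y(x) and apply the chain rule, so every y-derivative picks up a y' = dy/dx factor.

With everything moved to the left-hand side, differentiate term by term:
  d/dx[x/y] = -x·y'/y^2 + 1/y
  d/dx[-y/x] = -y'/x + y/x^2
  d/dx[-8] = 0

Separating the contributions that come from x directly and those that come through y:
  without y':      1/y + y/x^2
  multiplying y':  -x/y^2 - 1/x

so (1/y + y/x^2) + (-x/y^2 - 1/x)·y' = 0, and therefore
  dy/dx = -(1/y + y/x^2)/(-x/y^2 - 1/x)
        = -((x^2 + y^2)/(x^2y))/(-(x^2 + y^2)/(xy^2)) = y/x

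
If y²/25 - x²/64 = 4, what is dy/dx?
Differentiate the relation implicitly: treat y = y(x) and apply the chain rule, so every y-derivative picks up a y' = dy/dx factor.

With everything moved to the left-hand side, differentiate term by term:
  d/dx[-x^2/64] = -x/32
  d/dx[y^2/25] = 2y·y'/25
  d/dx[-4] = 0

Separating the contributions that come from x directly and those that come through y:
  without y':      -x/32
  multiplying y':  2y/25

so (-x/32) + (2y/25)·y' = 0, and therefore
  dy/dx = -(-x/32)/(2y/25) = 25x/(64y)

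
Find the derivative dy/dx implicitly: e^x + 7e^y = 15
Take d/dx of both sides. Since y is implicitly a function of x, the chain rule attaches a y' = dy/dx factor whenever we differentiate through y.

Set F(x, y) = (left side) − (right side), so the curve is F = 0. Differentiating each term of F:
  d/dx[e^(x)] = e^(x)
  d/dx[7e^(y)] = 7·y'·e^(y)
  d/dx[-15] = 0

Collecting, the y'-free part is the partial derivative in x and the y' coefficient is the partial derivative in y:
  ∂F/∂x = e^(x)
  ∂F/∂y = 7e^(y)

so d/dx[F(x, y(x))] = ∂F/∂x + (∂F/∂y)·y' = 0. Rearranging,
  dy/dx = -(∂F/∂x)/(∂F/∂y) = -(e^(x))/(7e^(y)) = -e^(x - y)/7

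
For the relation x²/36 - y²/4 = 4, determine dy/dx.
Take d/dx of both sides. Since y is implicitly a function of x, the chain rule attaches a y' = dy/dx factor whenever we differentiate through y.

Set F(x, y) = (left side) − (right side), so the curve is F = 0. Differentiating each term of F:
  d/dx[x^2/36] = x/18
  d/dx[-y^2/4] = -y·y'/2
  d/dx[-4] = 0

Collecting, the y'-free part is the partial derivative in x and the y' coefficient is the partial derivative in y:
  ∂F/∂x = x/18
  ∂F/∂y = -y/2

so d/dx[F(x, y(x))] = ∂F/∂x + (∂F/∂y)·y' = 0. Rearranging,
  dy/dx = -(∂F/∂x)/(∂F/∂y) = -(x/18)/(-y/2) = x/(9y)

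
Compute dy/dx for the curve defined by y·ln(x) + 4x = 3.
Differentiate the relation implicitly: treat y = y(x) and apply the chain rule, so every y-derivative picks up a y' = dy/dx factor.

With everything moved to the left-hand side, differentiate term by term:
  d/dx[4x] = 4
  d/dx[y·ln(x)] = y'·ln(x) + y/x
  d/dx[-3] = 0

Separating the contributions that come from x directly and those that come through y:
  without y':      4 + y/x
  multiplying y':  ln(x)

so (4 + y/x) + (ln(x))·y' = 0, and therefore
  dy/dx = -(4 + y/x)/(ln(x))
        = -((4x + y)/x)/(ln(x)) = (-4x - y)/(x·ln(x))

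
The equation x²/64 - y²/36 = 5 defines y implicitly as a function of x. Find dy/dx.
Take d/dx of both sides. Since y is implicitly a function of x, the chain rule attaches a y' = dy/dx factor whenever we differentiate through y.

Set F(x, y) = (left side) − (right side), so the curve is F = 0. Differentiating each term of F:
  d/dx[x^2/64] = x/32
  d/dx[-y^2/36] = -y·y'/18
  d/dx[-5] = 0

Collecting, the y'-free part is the partial derivative in x and the y' coefficient is the partial derivative in y:
  ∂F/∂x = x/32
  ∂F/∂y = -y/18

so d/dx[F(x, y(x))] = ∂F/∂x + (∂F/∂y)·y' = 0. Rearranging,
  dy/dx = -(∂F/∂x)/(∂F/∂y) = -(x/32)/(-y/18) = 9x/(16y)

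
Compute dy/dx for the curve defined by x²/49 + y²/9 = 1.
Apply d/dx to both sides, remembering that y depends on x. Each occurrence of y therefore brings in a y' = dy/dx via the chain rule.

With F(x, y) equal to the left-hand side minus the right, differentiate F term by term:
  d/dx[x^2/49] = 2x/49
  d/dx[y^2/9] = 2y·y'/9
  d/dx[-1] = 0
Adding these up, d/dx[F] = 0 becomes
  (2x/49) + (2y/9)·y' = 0,
so isolating y',
  dy/dx = -(2x/49)/(2y/9) = -9x/(49y)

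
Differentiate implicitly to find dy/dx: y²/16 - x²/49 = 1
Differentiate the relation implicitly: treat y = y(x) and apply the chain rule, so every y-derivative picks up a y' = dy/dx factor.

With everything moved to the left-hand side, differentiate term by term:
  d/dx[-x^2/49] = -2x/49
  d/dx[y^2/16] = y·y'/8
  d/dx[-1] = 0

Separating the contributions that come from x directly and those that come through y:
  without y':      -2x/49
  multiplying y':  y/8

so (-2x/49) + (y/8)·y' = 0, and therefore
  dy/dx = -(-2x/49)/(y/8) = 16x/(49y)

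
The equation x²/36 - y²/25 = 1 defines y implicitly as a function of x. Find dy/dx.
Take d/dx of both sides. Since y is implicitly a function of x, the chain rule attaches a y' = dy/dx factor whenever we differentiate through y.

Set F(x, y) = (left side) − (right side), so the curve is F = 0. Differentiating each term of F:
  d/dx[x^2/36] = x/18
  d/dx[-y^2/25] = -2y·y'/25
  d/dx[-1] = 0

Collecting, the y'-free part is the partial derivative in x and the y' coefficient is the partial derivative in y:
  ∂F/∂x = x/18
  ∂F/∂y = -2y/25

so d/dx[F(x, y(x))] = ∂F/∂x + (∂F/∂y)·y' = 0. Rearranging,
  dy/dx = -(∂F/∂x)/(∂F/∂y) = -(x/18)/(-2y/25) = 25x/(36y)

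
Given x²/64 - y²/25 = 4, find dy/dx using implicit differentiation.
Apply d/dx to both sides, remembering that y depends on x. Each occurrence of y therefore brings in a y' = dy/dx via the chain rule.

With F(x, y) equal to the left-hand side minus the right, differentiate F term by term:
  d/dx[x^2/64] = x/32
  d/dx[-y^2/25] = -2y·y'/25
  d/dx[-4] = 0
Adding these up, d/dx[F] = 0 becomes
  (x/32) + (-2y/25)·y' = 0,
so isolating y',
  dy/dx = -(x/32)/(-2y/25) = 25x/(64y)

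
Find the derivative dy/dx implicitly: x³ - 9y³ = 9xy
Apply d/dx to both sides, remembering that y depends on x. Each occurrence of y therefore brings in a y' = dy/dx via the chain rule.

With F(x, y) equal to the left-hand side minus the right, differentiate F term by term:
  d/dx[x^3] = 3x^2
  d/dx[-9xy] = -9x·y' - 9y
  d/dx[-9y^3] = -27y^2·y'
Adding these up, d/dx[F] = 0 becomes
  (3x^2 - 9y) + (-9x - 27y^2)·y' = 0,
so isolating y',
  dy/dx = -(3x^2 - 9y)/(-9x - 27y^2) = (x^2/3 - y)/(x + 3y^2)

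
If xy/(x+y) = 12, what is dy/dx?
Differentiate both sides with respect to x, treating y as y(x). By the chain rule, any term containing y contributes a factor of y' = dy/dx when we differentiate it.

Move every term to one side and write the relation as F(x, y) = 0. Term by term,
  d/dx[xy/(x + y)] = xy(-y' - 1)/(x + y)^2 + x·y'/(x + y) + y/(x + y)
  d/dx[-12] = 0

The pieces without y' make up ∂F/∂x and the coefficient of y' is ∂F/∂y:
  ∂F/∂x = -xy/(x + y)^2 + y/(x + y),
  ∂F/∂y = -xy/(x + y)^2 + x/(x + y).

Since d/dx[F] = ∂F/∂x + (∂F/∂y)·y' = 0, solve for y':
  (∂F/∂y)·y' = -∂F/∂x
  dy/dx = -(∂F/∂x)/(∂F/∂y) = -(-xy/(x + y)^2 + y/(x + y))/(-xy/(x + y)^2 + x/(x + y))
        = -(y^2/(x + y)^2)/(x^2/(x + y)^2) = -y^2/x^2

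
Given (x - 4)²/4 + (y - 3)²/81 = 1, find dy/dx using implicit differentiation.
Differentiate both sides with respect to x, treating y as y(x). By the chain rule, any term containing y contributes a factor of y' = dy/dx when we differentiate it.

Move every term to one side and write the relation as F(x, y) = 0. Term by term,
  d/dx[(x - 4)^2/4] = x/2 - 2
  d/dx[(y - 3)^2/81] = 2·y'(y - 3)/81
  d/dx[-1] = 0

The pieces without y' make up ∂F/∂x and the coefficient of y' is ∂F/∂y:
  ∂F/∂x = x/2 - 2,
  ∂F/∂y = 2y/81 - 2/27.

Since d/dx[F] = ∂F/∂x + (∂F/∂y)·y' = 0, solve for y':
  (∂F/∂y)·y' = -∂F/∂x
  dy/dx = -(∂F/∂x)/(∂F/∂y) = -(x/2 - 2)/(2y/81 - 2/27)
        = -((x - 4)/2)/(2(y - 3)/81) = 81(4 - x)/(4(y - 3))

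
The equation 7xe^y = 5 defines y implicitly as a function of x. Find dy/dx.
Differentiate the relation implicitly: treat y = y(x) and apply the chain rule, so every y-derivative picks up a y' = dy/dx factor.

With everything moved to the left-hand side, differentiate term by term:
  d/dx[7x·e^(y)] = 7x·y'·e^(y) + 7e^(y)
  d/dx[-5] = 0

Separating the contributions that come from x directly and those that come through y:
  without y':      7e^(y)
  multiplying y':  7x·e^(y)

so (7e^(y)) + (7x·e^(y))·y' = 0, and therefore
  dy/dx = -(7e^(y))/(7x·e^(y)) = -1/x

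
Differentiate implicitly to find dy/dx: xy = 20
Take d/dx of both sides. Since y is implicitly a function of x, the chain rule attaches a y' = dy/dx factor whenever we differentiate through y.

Set F(x, y) = (left side) − (right side), so the curve is F = 0. Differentiating each term of F:
  d/dx[xy] = x·y' + y
  d/dx[-20] = 0

Collecting, the y'-free part is the partial derivative in x and the y' coefficient is the partial derivative in y:
  ∂F/∂x = y
  ∂F/∂y = x

so d/dx[F(x, y(x))] = ∂F/∂x + (∂F/∂y)·y' = 0. Rearranging,
  dy/dx = -(∂F/∂x)/(∂F/∂y) = -(y)/(x) = -y/x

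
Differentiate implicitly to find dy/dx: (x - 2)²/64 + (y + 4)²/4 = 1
Apply d/dx to both sides, remembering that y depends on x. Each occurrence of y therefore brings in a y' = dy/dx via the chain rule.

With F(x, y) equal to the left-hand side minus the right, differentiate F term by term:
  d/dx[(x - 2)^2/64] = x/32 - 1/16
  d/dx[(y + 4)^2/4] = y'(y + 4)/2
  d/dx[-1] = 0
Adding these up, d/dx[F] = 0 becomes
  (x/32 - 1/16) + (y/2 + 2)·y' = 0,
so isolating y',
  dy/dx = -(x/32 - 1/16)/(y/2 + 2)
        = -((x - 2)/32)/((y + 4)/2) = (2 - x)/(16(y + 4))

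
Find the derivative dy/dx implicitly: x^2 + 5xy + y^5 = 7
Differentiate both sides with respect to x, treating y as y(x). By the chain rule, any term containing y contributes a factor of y' = dy/dx when we differentiate it.

Move every term to one side and write the relation as F(x, y) = 0. Term by term,
  d/dx[x^2] = 2x
  d/dx[5xy] = 5x·y' + 5y
  d/dx[y^5] = 5y^4·y'
  d/dx[-7] = 0

The pieces without y' make up ∂F/∂x and the coefficient of y' is ∂F/∂y:
  ∂F/∂x = 2x + 5y,
  ∂F/∂y = 5x + 5y^4.

Since d/dx[F] = ∂F/∂x + (∂F/∂y)·y' = 0, solve for y':
  (∂F/∂y)·y' = -∂F/∂x
  dy/dx = -(∂F/∂x)/(∂F/∂y) = -(2x + 5y)/(5x + 5y^4) = (-2x/5 - y)/(x + y^4)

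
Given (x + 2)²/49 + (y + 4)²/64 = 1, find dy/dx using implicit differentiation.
Apply d/dx to both sides, remembering that y depends on x. Each occurrence of y therefore brings in a y' = dy/dx via the chain rule.

With F(x, y) equal to the left-hand side minus the right, differentiate F term by term:
  d/dx[(x + 2)^2/49] = 2x/49 + 4/49
  d/dx[(y + 4)^2/64] = y'(y + 4)/32
  d/dx[-1] = 0
Adding these up, d/dx[F] = 0 becomes
  (2x/49 + 4/49) + (y/32 + 1/8)·y' = 0,
so isolating y',
  dy/dx = -(2x/49 + 4/49)/(y/32 + 1/8)
        = -(2(x + 2)/49)/((y + 4)/32) = 64(-x - 2)/(49(y + 4))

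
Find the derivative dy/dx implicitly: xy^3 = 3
Differentiate both sides with respect to x, treating y as y(x). By the chain rule, any term containing y contributes a factor of y' = dy/dx when we differentiate it.

Move every term to one side and write the relation as F(x, y) = 0. Term by term,
  d/dx[xy^3] = 3xy^2·y' + y^3
  d/dx[-3] = 0

The pieces without y' make up ∂F/∂x and the coefficient of y' is ∂F/∂y:
  ∂F/∂x = y^3,
  ∂F/∂y = 3xy^2.

Since d/dx[F] = ∂F/∂x + (∂F/∂y)·y' = 0, solve for y':
  (∂F/∂y)·y' = -∂F/∂x
  dy/dx = -(∂F/∂x)/(∂F/∂y) = -(y^3)/(3xy^2) = -y/(3x)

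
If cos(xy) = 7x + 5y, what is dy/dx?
Apply d/dx to both sides, remembering that y depends on x. Each occurrence of y therefore brings in a y' = dy/dx via the chain rule.

With F(x, y) equal to the left-hand side minus the right, differentiate F term by term:
  d/dx[-7x] = -7
  d/dx[-5y] = -5·y'
  d/dx[cos(xy)] = -(x·y' + y)·sin(xy)
Adding these up, d/dx[F] = 0 becomes
  (-y·sin(xy) - 7) + (-x·sin(xy) - 5)·y' = 0,
so isolating y',
  dy/dx = -(-y·sin(xy) - 7)/(-x·sin(xy) - 5) = -(y·sin(xy) + 7)/(x·sin(xy) + 5)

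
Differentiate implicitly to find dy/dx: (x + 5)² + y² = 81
Differentiate both sides with respect to x, treating y as y(x). By the chain rule, any term containing y contributes a factor of y' = dy/dx when we differentiate it.

Move every term to one side and write the relation as F(x, y) = 0. Term by term,
  d/dx[y^2] = 2y·y'
  d/dx[(x + 5)^2] = 2x + 10
  d/dx[-81] = 0

The pieces without y' make up ∂F/∂x and the coefficient of y' is ∂F/∂y:
  ∂F/∂x = 2x + 10,
  ∂F/∂y = 2y.

Since d/dx[F] = ∂F/∂x + (∂F/∂y)·y' = 0, solve for y':
  (∂F/∂y)·y' = -∂F/∂x
  dy/dx = -(∂F/∂x)/(∂F/∂y) = -(2x + 10)/(2y) = (-x - 5)/y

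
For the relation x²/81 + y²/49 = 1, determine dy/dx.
Take d/dx of both sides. Since y is implicitly a function of x, the chain rule attaches a y' = dy/dx factor whenever we differentiate through y.

Set F(x, y) = (left side) − (right side), so the curve is F = 0. Differentiating each term of F:
  d/dx[x^2/81] = 2x/81
  d/dx[y^2/49] = 2y·y'/49
  d/dx[-1] = 0

Collecting, the y'-free part is the partial derivative in x and the y' coefficient is the partial derivative in y:
  ∂F/∂x = 2x/81
  ∂F/∂y = 2y/49

so d/dx[F(x, y(x))] = ∂F/∂x + (∂F/∂y)·y' = 0. Rearranging,
  dy/dx = -(∂F/∂x)/(∂F/∂y) = -(2x/81)/(2y/49) = -49x/(81y)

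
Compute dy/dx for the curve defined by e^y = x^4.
Apply d/dx to both sides, remembering that y depends on x. Each occurrence of y therefore brings in a y' = dy/dx via the chain rule.

With F(x, y) equal to the left-hand side minus the right, differentiate F term by term:
  d/dx[-x^4] = -4x^3
  d/dx[e^(y)] = y'·e^(y)
Adding these up, d/dx[F] = 0 becomes
  (-4x^3) + (e^(y))·y' = 0,
so isolating y',
  dy/dx = -(-4x^3)/(e^(y)) = 4x^3e^(-y)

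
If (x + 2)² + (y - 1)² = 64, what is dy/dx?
Differentiate both sides with respect to x, treating y as y(x). By the chain rule, any term containing y contributes a factor of y' = dy/dx when we differentiate it.

Move every term to one side and write the relation as F(x, y) = 0. Term by term,
  d/dx[(x + 2)^2] = 2x + 4
  d/dx[(y - 1)^2] = 2·y'(y - 1)
  d/dx[-64] = 0

The pieces without y' make up ∂F/∂x and the coefficient of y' is ∂F/∂y:
  ∂F/∂x = 2x + 4,
  ∂F/∂y = 2y - 2.

Since d/dx[F] = ∂F/∂x + (∂F/∂y)·y' = 0, solve for y':
  (∂F/∂y)·y' = -∂F/∂x
  dy/dx = -(∂F/∂x)/(∂F/∂y) = -(2x + 4)/(2y - 2) = (-x - 2)/(y - 1)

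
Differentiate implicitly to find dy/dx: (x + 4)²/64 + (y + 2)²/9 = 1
Take d/dx of both sides. Since y is implicitly a function of x, the chain rule attaches a y' = dy/dx factor whenever we differentiate through y.

Set F(x, y) = (left side) − (right side), so the curve is F = 0. Differentiating each term of F:
  d/dx[(x + 4)^2/64] = x/32 + 1/8
  d/dx[(y + 2)^2/9] = 2·y'(y + 2)/9
  d/dx[-1] = 0

Collecting, the y'-free part is the partial derivative in x and the y' coefficient is the partial derivative in y:
  ∂F/∂x = x/32 + 1/8
  ∂F/∂y = 2y/9 + 4/9

so d/dx[F(x, y(x))] = ∂F/∂x + (∂F/∂y)·y' = 0. Rearranging,
  dy/dx = -(∂F/∂x)/(∂F/∂y) = -(x/32 + 1/8)/(2y/9 + 4/9)
        = -((x + 4)/32)/(2(y + 2)/9) = 9(-x - 4)/(64(y + 2))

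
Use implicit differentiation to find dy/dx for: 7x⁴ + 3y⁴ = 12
Differentiate the relation implicitly: treat y = y(x) and apply the chain rule, so every y-derivative picks up a y' = dy/dx factor.

With everything moved to the left-hand side, differentiate term by term:
  d/dx[7x^4] = 28x^3
  d/dx[3y^4] = 12y^3·y'
  d/dx[-12] = 0

Separating the contributions that come from x directly and those that come through y:
  without y':      28x^3
  multiplying y':  12y^3

so (28x^3) + (12y^3)·y' = 0, and therefore
  dy/dx = -(28x^3)/(12y^3) = -7x^3/(3y^3)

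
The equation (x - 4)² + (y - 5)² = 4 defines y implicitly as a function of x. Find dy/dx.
Take d/dx of both sides. Since y is implicitly a function of x, the chain rule attaches a y' = dy/dx factor whenever we differentiate through y.

Set F(x, y) = (left side) − (right side), so the curve is F = 0. Differentiating each term of F:
  d/dx[(x - 4)^2] = 2x - 8
  d/dx[(y - 5)^2] = 2·y'(y - 5)
  d/dx[-4] = 0

Collecting, the y'-free part is the partial derivative in x and the y' coefficient is the partial derivative in y:
  ∂F/∂x = 2x - 8
  ∂F/∂y = 2y - 10

so d/dx[F(x, y(x))] = ∂F/∂x + (∂F/∂y)·y' = 0. Rearranging,
  dy/dx = -(∂F/∂x)/(∂F/∂y) = -(2x - 8)/(2y - 10) = (4 - x)/(y - 5)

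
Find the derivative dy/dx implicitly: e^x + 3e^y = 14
Differentiate both sides with respect to x, treating y as y(x). By the chain rule, any term containing y contributes a factor of y' = dy/dx when we differentiate it.

Move every term to one side and write the relation as F(x, y) = 0. Term by term,
  d/dx[e^(x)] = e^(x)
  d/dx[3e^(y)] = 3·y'·e^(y)
  d/dx[-14] = 0

The pieces without y' make up ∂F/∂x and the coefficient of y' is ∂F/∂y:
  ∂F/∂x = e^(x),
  ∂F/∂y = 3e^(y).

Since d/dx[F] = ∂F/∂x + (∂F/∂y)·y' = 0, solve for y':
  (∂F/∂y)·y' = -∂F/∂x
  dy/dx = -(∂F/∂x)/(∂F/∂y) = -(e^(x))/(3e^(y)) = -e^(x - y)/3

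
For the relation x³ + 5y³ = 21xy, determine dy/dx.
Differentiate the relation implicitly: treat y = y(x) and apply the chain rule, so every y-derivative picks up a y' = dy/dx factor.

With everything moved to the left-hand side, differentiate term by term:
  d/dx[x^3] = 3x^2
  d/dx[-21xy] = -21x·y' - 21y
  d/dx[5y^3] = 15y^2·y'

Separating the contributions that come from x directly and those that come through y:
  without y':      3x^2 - 21y
  multiplying y':  -21x + 15y^2

so (3x^2 - 21y) + (-21x + 15y^2)·y' = 0, and therefore
  dy/dx = -(3x^2 - 21y)/(-21x + 15y^2) = (x^2 - 7y)/(7x - 5y^2)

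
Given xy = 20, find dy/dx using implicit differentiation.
Differentiate the relation implicitly: treat y = y(x) and apply the chain rule, so every y-derivative picks up a y' = dy/dx factor.

With everything moved to the left-hand side, differentiate term by term:
  d/dx[xy] = x·y' + y
  d/dx[-20] = 0

Separating the contributions that come from x directly and those that come through y:
  without y':      y
  multiplying y':  x

so (y) + (x)·y' = 0, and therefore
  dy/dx = -(y)/(x) = -y/x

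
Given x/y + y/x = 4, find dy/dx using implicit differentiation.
Take d/dx of both sides. Since y is implicitly a function of x, the chain rule attaches a y' = dy/dx factor whenever we differentiate through y.

Set F(x, y) = (left side) − (right side), so the curve is F = 0. Differentiating each term of F:
  d/dx[x/y] = -x·y'/y^2 + 1/y
  d/dx[y/x] = y'/x - y/x^2
  d/dx[-4] = 0

Collecting, the y'-free part is the partial derivative in x and the y' coefficient is the partial derivative in y:
  ∂F/∂x = 1/y - y/x^2
  ∂F/∂y = -x/y^2 + 1/x

so d/dx[F(x, y(x))] = ∂F/∂x + (∂F/∂y)·y' = 0. Rearranging,
  dy/dx = -(∂F/∂x)/(∂F/∂y) = -(1/y - y/x^2)/(-x/y^2 + 1/x)
        = -((x - y)(x + y)/(x^2y))/(-(x - y)(x + y)/(xy^2)) = y/x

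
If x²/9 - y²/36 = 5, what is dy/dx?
Differentiate both sides with respect to x, treating y as y(x). By the chain rule, any term containing y contributes a factor of y' = dy/dx when we differentiate it.

Move every term to one side and write the relation as F(x, y) = 0. Term by term,
  d/dx[x^2/9] = 2x/9
  d/dx[-y^2/36] = -y·y'/18
  d/dx[-5] = 0

The pieces without y' make up ∂F/∂x and the coefficient of y' is ∂F/∂y:
  ∂F/∂x = 2x/9,
  ∂F/∂y = -y/18.

Since d/dx[F] = ∂F/∂x + (∂F/∂y)·y' = 0, solve for y':
  (∂F/∂y)·y' = -∂F/∂x
  dy/dx = -(∂F/∂x)/(∂F/∂y) = -(2x/9)/(-y/18) = 4x/y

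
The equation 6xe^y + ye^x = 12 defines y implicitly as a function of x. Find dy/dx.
Take d/dx of both sides. Since y is implicitly a function of x, the chain rule attaches a y' = dy/dx factor whenever we differentiate through y.

Set F(x, y) = (left side) − (right side), so the curve is F = 0. Differentiating each term of F:
  d/dx[6x·e^(y)] = 6x·y'·e^(y) + 6e^(y)
  d/dx[y·e^(x)] = y·e^(x) + y'·e^(x)
  d/dx[-12] = 0

Collecting, the y'-free part is the partial derivative in x and the y' coefficient is the partial derivative in y:
  ∂F/∂x = y·e^(x) + 6e^(y)
  ∂F/∂y = 6x·e^(y) + e^(x)

so d/dx[F(x, y(x))] = ∂F/∂x + (∂F/∂y)·y' = 0. Rearranging,
  dy/dx = -(∂F/∂x)/(∂F/∂y) = -(y·e^(x) + 6e^(y))/(6x·e^(y) + e^(x)) = (-y·e^(x) - 6e^(y))/(6x·e^(y) + e^(x))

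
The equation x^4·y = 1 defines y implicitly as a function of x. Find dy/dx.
Take d/dx of both sides. Since y is implicitly a function of x, the chain rule attaches a y' = dy/dx factor whenever we differentiate through y.

Set F(x, y) = (left side) − (right side), so the curve is F = 0. Differentiating each term of F:
  d/dx[x^4y] = x^4·y' + 4x^3y
  d/dx[-1] = 0

Collecting, the y'-free part is the partial derivative in x and the y' coefficient is the partial derivative in y:
  ∂F/∂x = 4x^3y
  ∂F/∂y = x^4

so d/dx[F(x, y(x))] = ∂F/∂x + (∂F/∂y)·y' = 0. Rearranging,
  dy/dx = -(∂F/∂x)/(∂F/∂y) = -(4x^3y)/(x^4) = -4y/x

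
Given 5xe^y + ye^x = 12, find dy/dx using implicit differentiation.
Apply d/dx to both sides, remembering that y depends on x. Each occurrence of y therefore brings in a y' = dy/dx via the chain rule.

With F(x, y) equal to the left-hand side minus the right, differentiate F term by term:
  d/dx[5x·e^(y)] = 5x·y'·e^(y) + 5e^(y)
  d/dx[y·e^(x)] = y·e^(x) + y'·e^(x)
  d/dx[-12] = 0
Adding these up, d/dx[F] = 0 becomes
  (y·e^(x) + 5e^(y)) + (5x·e^(y) + e^(x))·y' = 0,
so isolating y',
  dy/dx = -(y·e^(x) + 5e^(y))/(5x·e^(y) + e^(x)) = (-y·e^(x) - 5e^(y))/(5x·e^(y) + e^(x))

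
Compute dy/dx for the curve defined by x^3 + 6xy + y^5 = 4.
Differentiate the relation implicitly: treat y = y(x) and apply the chain rule, so every y-derivative picks up a y' = dy/dx factor.

With everything moved to the left-hand side, differentiate term by term:
  d/dx[x^3] = 3x^2
  d/dx[6xy] = 6x·y' + 6y
  d/dx[y^5] = 5y^4·y'
  d/dx[-4] = 0

Separating the contributions that come from x directly and those that come through y:
  without y':      3x^2 + 6y
  multiplying y':  6x + 5y^4

so (3x^2 + 6y) + (6x + 5y^4)·y' = 0, and therefore
  dy/dx = -(3x^2 + 6y)/(6x + 5y^4) = 3(-x^2 - 2y)/(6x + 5y^4)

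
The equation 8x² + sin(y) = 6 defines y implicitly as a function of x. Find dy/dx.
Apply d/dx to both sides, remembering that y depends on x. Each occurrence of y therefore brings in a y' = dy/dx via the chain rule.

With F(x, y) equal to the left-hand side minus the right, differentiate F term by term:
  d/dx[8x^2] = 16x
  d/dx[sin(y)] = y'·cos(y)
  d/dx[-6] = 0
Adding these up, d/dx[F] = 0 becomes
  (16x) + (cos(y))·y' = 0,
so isolating y',
  dy/dx = -(16x)/(cos(y)) = -16x/cos(y)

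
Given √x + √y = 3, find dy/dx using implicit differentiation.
Apply d/dx to both sides, remembering that y depends on x. Each occurrence of y therefore brings in a y' = dy/dx via the chain rule.

With F(x, y) equal to the left-hand side minus the right, differentiate F term by term:
  d/dx[√(x)] = 1/(2√(x))
  d/dx[√(y)] = y'/(2√(y))
  d/dx[-3] = 0
Adding these up, d/dx[F] = 0 becomes
  (1/(2√(x))) + (1/(2√(y)))·y' = 0,
so isolating y',
  dy/dx = -(1/(2√(x)))/(1/(2√(y))) = -√(y)/√(x)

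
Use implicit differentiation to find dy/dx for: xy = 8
Apply d/dx to both sides, remembering that y depends on x. Each occurrence of y therefore brings in a y' = dy/dx via the chain rule.

With F(x, y) equal to the left-hand side minus the right, differentiate F term by term:
  d/dx[xy] = x·y' + y
  d/dx[-8] = 0
Adding these up, d/dx[F] = 0 becomes
  (y) + (x)·y' = 0,
so isolating y',
  dy/dx = -(y)/(x) = -y/x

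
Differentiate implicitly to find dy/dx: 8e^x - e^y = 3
Apply d/dx to both sides, remembering that y depends on x. Each occurrence of y therefore brings in a y' = dy/dx via the chain rule.

With F(x, y) equal to the left-hand side minus the right, differentiate F term by term:
  d/dx[8e^(x)] = 8e^(x)
  d/dx[-e^(y)] = -y'·e^(y)
  d/dx[-3] = 0
Adding these up, d/dx[F] = 0 becomes
  (8e^(x)) + (-e^(y))·y' = 0,
so isolating y',
  dy/dx = -(8e^(x))/(-e^(y)) = 8e^(x - y)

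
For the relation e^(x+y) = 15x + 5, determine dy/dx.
Differentiate both sides with respect to x, treating y as y(x). By the chain rule, any term containing y contributes a factor of y' = dy/dx when we differentiate it.

Move every term to one side and write the relation as F(x, y) = 0. Term by term,
  d/dx[-15x] = -15
  d/dx[e^(x + y)] = (y' + 1)·e^(x + y)
  d/dx[-5] = 0

The pieces without y' make up ∂F/∂x and the coefficient of y' is ∂F/∂y:
  ∂F/∂x = e^(x + y) - 15,
  ∂F/∂y = e^(x + y).

Since d/dx[F] = ∂F/∂x + (∂F/∂y)·y' = 0, solve for y':
  (∂F/∂y)·y' = -∂F/∂x
  dy/dx = -(∂F/∂x)/(∂F/∂y) = -(e^(x + y) - 15)/(e^(x + y)) = 15e^(-x - y) - 1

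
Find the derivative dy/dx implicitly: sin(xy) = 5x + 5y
Differentiate both sides with respect to x, treating y as y(x). By the chain rule, any term containing y contributes a factor of y' = dy/dx when we differentiate it.

Move every term to one side and write the relation as F(x, y) = 0. Term by term,
  d/dx[-5x] = -5
  d/dx[-5y] = -5·y'
  d/dx[sin(xy)] = (x·y' + y)·cos(xy)

The pieces without y' make up ∂F/∂x and the coefficient of y' is ∂F/∂y:
  ∂F/∂x = y·cos(xy) - 5,
  ∂F/∂y = x·cos(xy) - 5.

Since d/dx[F] = ∂F/∂x + (∂F/∂y)·y' = 0, solve for y':
  (∂F/∂y)·y' = -∂F/∂x
  dy/dx = -(∂F/∂x)/(∂F/∂y) = -(y·cos(xy) - 5)/(x·cos(xy) - 5) = (-y·cos(xy) + 5)/(x·cos(xy) - 5)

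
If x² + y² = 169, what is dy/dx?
Differentiate both sides with respect to x, treating y as y(x). By the chain rule, any term containing y contributes a factor of y' = dy/dx when we differentiate it.

Move every term to one side and write the relation as F(x, y) = 0. Term by term,
  d/dx[x^2] = 2x
  d/dx[y^2] = 2y·y'
  d/dx[-169] = 0

The pieces without y' make up ∂F/∂x and the coefficient of y' is ∂F/∂y:
  ∂F/∂x = 2x,
  ∂F/∂y = 2y.

Since d/dx[F] = ∂F/∂x + (∂F/∂y)·y' = 0, solve for y':
  (∂F/∂y)·y' = -∂F/∂x
  dy/dx = -(∂F/∂x)/(∂F/∂y) = -(2x)/(2y) = -x/y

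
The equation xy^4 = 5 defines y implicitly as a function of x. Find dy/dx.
Take d/dx of both sides. Since y is implicitly a function of x, the chain rule attaches a y' = dy/dx factor whenever we differentiate through y.

Set F(x, y) = (left side) − (right side), so the curve is F = 0. Differentiating each term of F:
  d/dx[xy^4] = 4xy^3·y' + y^4
  d/dx[-5] = 0

Collecting, the y'-free part is the partial derivative in x and the y' coefficient is the partial derivative in y:
  ∂F/∂x = y^4
  ∂F/∂y = 4xy^3

so d/dx[F(x, y(x))] = ∂F/∂x + (∂F/∂y)·y' = 0. Rearranging,
  dy/dx = -(∂F/∂x)/(∂F/∂y) = -(y^4)/(4xy^3) = -y/(4x)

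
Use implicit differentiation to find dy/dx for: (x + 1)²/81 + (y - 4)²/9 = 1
Differentiate both sides with respect to x, treating y as y(x). By the chain rule, any term containing y contributes a factor of y' = dy/dx when we differentiate it.

Move every term to one side and write the relation as F(x, y) = 0. Term by term,
  d/dx[(x + 1)^2/81] = 2x/81 + 2/81
  d/dx[(y - 4)^2/9] = 2·y'(y - 4)/9
  d/dx[-1] = 0

The pieces without y' make up ∂F/∂x and the coefficient of y' is ∂F/∂y:
  ∂F/∂x = 2x/81 + 2/81,
  ∂F/∂y = 2y/9 - 8/9.

Since d/dx[F] = ∂F/∂x + (∂F/∂y)·y' = 0, solve for y':
  (∂F/∂y)·y' = -∂F/∂x
  dy/dx = -(∂F/∂x)/(∂F/∂y) = -(2x/81 + 2/81)/(2y/9 - 8/9)
        = -(2(x + 1)/81)/(2(y - 4)/9) = (-x - 1)/(9(y - 4))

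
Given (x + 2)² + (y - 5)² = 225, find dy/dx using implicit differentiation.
Differentiate the relation implicitly: treat y = y(x) and apply the chain rule, so every y-derivative picks up a y' = dy/dx factor.

With everything moved to the left-hand side, differentiate term by term:
  d/dx[(x + 2)^2] = 2x + 4
  d/dx[(y - 5)^2] = 2·y'(y - 5)
  d/dx[-225] = 0

Separating the contributions that come from x directly and those that come through y:
  without y':      2x + 4
  multiplying y':  2y - 10

so (2x + 4) + (2y - 10)·y' = 0, and therefore
  dy/dx = -(2x + 4)/(2y - 10) = (-x - 2)/(y - 5)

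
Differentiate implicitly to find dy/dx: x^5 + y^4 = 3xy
Differentiate both sides with respect to x, treating y as y(x). By the chain rule, any term containing y contributes a factor of y' = dy/dx when we differentiate it.

Move every term to one side and write the relation as F(x, y) = 0. Term by term,
  d/dx[x^5] = 5x^4
  d/dx[-3xy] = -3x·y' - 3y
  d/dx[y^4] = 4y^3·y'

The pieces without y' make up ∂F/∂x and the coefficient of y' is ∂F/∂y:
  ∂F/∂x = 5x^4 - 3y,
  ∂F/∂y = -3x + 4y^3.

Since d/dx[F] = ∂F/∂x + (∂F/∂y)·y' = 0, solve for y':
  (∂F/∂y)·y' = -∂F/∂x
  dy/dx = -(∂F/∂x)/(∂F/∂y) = -(5x^4 - 3y)/(-3x + 4y^3) = (5x^4 - 3y)/(3x - 4y^3)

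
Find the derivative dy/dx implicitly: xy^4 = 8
Differentiate both sides with respect to x, treating y as y(x). By the chain rule, any term containing y contributes a factor of y' = dy/dx when we differentiate it.

Move every term to one side and write the relation as F(x, y) = 0. Term by term,
  d/dx[xy^4] = 4xy^3·y' + y^4
  d/dx[-8] = 0

The pieces without y' make up ∂F/∂x and the coefficient of y' is ∂F/∂y:
  ∂F/∂x = y^4,
  ∂F/∂y = 4xy^3.

Since d/dx[F] = ∂F/∂x + (∂F/∂y)·y' = 0, solve for y':
  (∂F/∂y)·y' = -∂F/∂x
  dy/dx = -(∂F/∂x)/(∂F/∂y) = -(y^4)/(4xy^3) = -y/(4x)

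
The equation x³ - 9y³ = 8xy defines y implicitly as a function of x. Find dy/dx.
Differentiate the relation implicitly: treat y = y(x) and apply the chain rule, so every y-derivative picks up a y' = dy/dx factor.

With everything moved to the left-hand side, differentiate term by term:
  d/dx[x^3] = 3x^2
  d/dx[-8xy] = -8x·y' - 8y
  d/dx[-9y^3] = -27y^2·y'

Separating the contributions that come from x directly and those that come through y:
  without y':      3x^2 - 8y
  multiplying y':  -8x - 27y^2

so (3x^2 - 8y) + (-8x - 27y^2)·y' = 0, and therefore
  dy/dx = -(3x^2 - 8y)/(-8x - 27y^2) = (3x^2 - 8y)/(8x + 27y^2)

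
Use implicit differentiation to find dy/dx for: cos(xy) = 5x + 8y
Take d/dx of both sides. Since y is implicitly a function of x, the chain rule attaches a y' = dy/dx factor whenever we differentiate through y.

Set F(x, y) = (left side) − (right side), so the curve is F = 0. Differentiating each term of F:
  d/dx[-5x] = -5
  d/dx[-8y] = -8·y'
  d/dx[cos(xy)] = -(x·y' + y)·sin(xy)

Collecting, the y'-free part is the partial derivative in x and the y' coefficient is the partial derivative in y:
  ∂F/∂x = -y·sin(xy) - 5
  ∂F/∂y = -x·sin(xy) - 8

so d/dx[F(x, y(x))] = ∂F/∂x + (∂F/∂y)·y' = 0. Rearranging,
  dy/dx = -(∂F/∂x)/(∂F/∂y) = -(-y·sin(xy) - 5)/(-x·sin(xy) - 8) = -(y·sin(xy) + 5)/(x·sin(xy) + 8)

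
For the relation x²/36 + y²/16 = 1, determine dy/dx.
Differentiate both sides with respect to x, treating y as y(x). By the chain rule, any term containing y contributes a factor of y' = dy/dx when we differentiate it.

Move every term to one side and write the relation as F(x, y) = 0. Term by term,
  d/dx[x^2/36] = x/18
  d/dx[y^2/16] = y·y'/8
  d/dx[-1] = 0

The pieces without y' make up ∂F/∂x and the coefficient of y' is ∂F/∂y:
  ∂F/∂x = x/18,
  ∂F/∂y = y/8.

Since d/dx[F] = ∂F/∂x + (∂F/∂y)·y' = 0, solve for y':
  (∂F/∂y)·y' = -∂F/∂x
  dy/dx = -(∂F/∂x)/(∂F/∂y) = -(x/18)/(y/8) = -4x/(9y)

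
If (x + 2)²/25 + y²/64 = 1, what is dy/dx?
Differentiate the relation implicitly: treat y = y(x) and apply the chain rule, so every y-derivative picks up a y' = dy/dx factor.

With everything moved to the left-hand side, differentiate term by term:
  d/dx[y^2/64] = y·y'/32
  d/dx[(x + 2)^2/25] = 2x/25 + 4/25
  d/dx[-1] = 0

Separating the contributions that come from x directly and those that come through y:
  without y':      2x/25 + 4/25
  multiplying y':  y/32

so (2x/25 + 4/25) + (y/32)·y' = 0, and therefore
  dy/dx = -(2x/25 + 4/25)/(y/32)
        = -(2(x + 2)/25)/(y/32) = 64(-x - 2)/(25y)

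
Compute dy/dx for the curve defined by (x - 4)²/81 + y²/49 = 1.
Take d/dx of both sides. Since y is implicitly a function of x, the chain rule attaches a y' = dy/dx factor whenever we differentiate through y.

Set F(x, y) = (left side) − (right side), so the curve is F = 0. Differentiating each term of F:
  d/dx[y^2/49] = 2y·y'/49
  d/dx[(x - 4)^2/81] = 2x/81 - 8/81
  d/dx[-1] = 0

Collecting, the y'-free part is the partial derivative in x and the y' coefficient is the partial derivative in y:
  ∂F/∂x = 2x/81 - 8/81
  ∂F/∂y = 2y/49

so d/dx[F(x, y(x))] = ∂F/∂x + (∂F/∂y)·y' = 0. Rearranging,
  dy/dx = -(∂F/∂x)/(∂F/∂y) = -(2x/81 - 8/81)/(2y/49)
        = -(2(x - 4)/81)/(2y/49) = 49(4 - x)/(81y)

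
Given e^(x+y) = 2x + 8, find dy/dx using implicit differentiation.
Take d/dx of both sides. Since y is implicitly a function of x, the chain rule attaches a y' = dy/dx factor whenever we differentiate through y.

Set F(x, y) = (left side) − (right side), so the curve is F = 0. Differentiating each term of F:
  d/dx[-2x] = -2
  d/dx[e^(x + y)] = (y' + 1)·e^(x + y)
  d/dx[-8] = 0

Collecting, the y'-free part is the partial derivative in x and the y' coefficient is the partial derivative in y:
  ∂F/∂x = e^(x + y) - 2
  ∂F/∂y = e^(x + y)

so d/dx[F(x, y(x))] = ∂F/∂x + (∂F/∂y)·y' = 0. Rearranging,
  dy/dx = -(∂F/∂x)/(∂F/∂y) = -(e^(x + y) - 2)/(e^(x + y)) = 2e^(-x - y) - 1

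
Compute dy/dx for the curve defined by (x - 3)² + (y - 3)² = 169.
Apply d/dx to both sides, remembering that y depends on x. Each occurrence of y therefore brings in a y' = dy/dx via the chain rule.

With F(x, y) equal to the left-hand side minus the right, differentiate F term by term:
  d/dx[(x - 3)^2] = 2x - 6
  d/dx[(y - 3)^2] = 2·y'(y - 3)
  d/dx[-169] = 0
Adding these up, d/dx[F] = 0 becomes
  (2x - 6) + (2y - 6)·y' = 0,
so isolating y',
  dy/dx = -(2x - 6)/(2y - 6) = (3 - x)/(y - 3)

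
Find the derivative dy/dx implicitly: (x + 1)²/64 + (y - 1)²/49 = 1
Apply d/dx to both sides, remembering that y depends on x. Each occurrence of y therefore brings in a y' = dy/dx via the chain rule.

With F(x, y) equal to the left-hand side minus the right, differentiate F term by term:
  d/dx[(x + 1)^2/64] = x/32 + 1/32
  d/dx[(y - 1)^2/49] = 2·y'(y - 1)/49
  d/dx[-1] = 0
Adding these up, d/dx[F] = 0 becomes
  (x/32 + 1/32) + (2y/49 - 2/49)·y' = 0,
so isolating y',
  dy/dx = -(x/32 + 1/32)/(2y/49 - 2/49)
        = -((x + 1)/32)/(2(y - 1)/49) = 49(-x - 1)/(64(y - 1))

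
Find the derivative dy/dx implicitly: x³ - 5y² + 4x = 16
Differentiate both sides with respect to x, treating y as y(x). By the chain rule, any term containing y contributes a factor of y' = dy/dx when we differentiate it.

Move every term to one side and write the relation as F(x, y) = 0. Term by term,
  d/dx[x^3] = 3x^2
  d/dx[4x] = 4
  d/dx[-5y^2] = -10y·y'
  d/dx[-16] = 0

The pieces without y' make up ∂F/∂x and the coefficient of y' is ∂F/∂y:
  ∂F/∂x = 3x^2 + 4,
  ∂F/∂y = -10y.

Since d/dx[F] = ∂F/∂x + (∂F/∂y)·y' = 0, solve for y':
  (∂F/∂y)·y' = -∂F/∂x
  dy/dx = -(∂F/∂x)/(∂F/∂y) = -(3x^2 + 4)/(-10y) = (3x^2 + 4)/(10y)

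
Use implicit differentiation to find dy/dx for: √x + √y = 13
Apply d/dx to both sides, remembering that y depends on x. Each occurrence of y therefore brings in a y' = dy/dx via the chain rule.

With F(x, y) equal to the left-hand side minus the right, differentiate F term by term:
  d/dx[√(x)] = 1/(2√(x))
  d/dx[√(y)] = y'/(2√(y))
  d/dx[-13] = 0
Adding these up, d/dx[F] = 0 becomes
  (1/(2√(x))) + (1/(2√(y)))·y' = 0,
so isolating y',
  dy/dx = -(1/(2√(x)))/(1/(2√(y))) = -√(y)/√(x)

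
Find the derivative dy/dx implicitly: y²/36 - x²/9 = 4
Take d/dx of both sides. Since y is implicitly a function of x, the chain rule attaches a y' = dy/dx factor whenever we differentiate through y.

Set F(x, y) = (left side) − (right side), so the curve is F = 0. Differentiating each term of F:
  d/dx[-x^2/9] = -2x/9
  d/dx[y^2/36] = y·y'/18
  d/dx[-4] = 0

Collecting, the y'-free part is the partial derivative in x and the y' coefficient is the partial derivative in y:
  ∂F/∂x = -2x/9
  ∂F/∂y = y/18

so d/dx[F(x, y(x))] = ∂F/∂x + (∂F/∂y)·y' = 0. Rearranging,
  dy/dx = -(∂F/∂x)/(∂F/∂y) = -(-2x/9)/(y/18) = 4x/y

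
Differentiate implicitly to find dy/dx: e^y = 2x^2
Differentiate both sides with respect to x, treating y as y(x). By the chain rule, any term containing y contributes a factor of y' = dy/dx when we differentiate it.

Move every term to one side and write the relation as F(x, y) = 0. Term by term,
  d/dx[-2x^2] = -4x
  d/dx[e^(y)] = y'·e^(y)

The pieces without y' make up ∂F/∂x and the coefficient of y' is ∂F/∂y:
  ∂F/∂x = -4x,
  ∂F/∂y = e^(y).

Since d/dx[F] = ∂F/∂x + (∂F/∂y)·y' = 0, solve for y':
  (∂F/∂y)·y' = -∂F/∂x
  dy/dx = -(∂F/∂x)/(∂F/∂y) = -(-4x)/(e^(y)) = 4x·e^(-y)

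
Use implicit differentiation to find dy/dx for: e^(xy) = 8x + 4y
Differentiate both sides with respect to x, treating y as y(x). By the chain rule, any term containing y contributes a factor of y' = dy/dx when we differentiate it.

Move every term to one side and write the relation as F(x, y) = 0. Term by term,
  d/dx[-8x] = -8
  d/dx[-4y] = -4·y'
  d/dx[e^(xy)] = (x·y' + y)·e^(xy)

The pieces without y' make up ∂F/∂x and the coefficient of y' is ∂F/∂y:
  ∂F/∂x = y·e^(xy) - 8,
  ∂F/∂y = x·e^(xy) - 4.

Since d/dx[F] = ∂F/∂x + (∂F/∂y)·y' = 0, solve for y':
  (∂F/∂y)·y' = -∂F/∂x
  dy/dx = -(∂F/∂x)/(∂F/∂y) = -(y·e^(xy) - 8)/(x·e^(xy) - 4) = (-y·e^(xy) + 8)/(x·e^(xy) - 4)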